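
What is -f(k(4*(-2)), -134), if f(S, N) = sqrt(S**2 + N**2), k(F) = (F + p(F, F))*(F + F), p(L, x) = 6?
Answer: -2*sqrt(4745) ≈ -137.77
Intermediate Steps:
k(F) = 2*F*(6 + F) (k(F) = (F + 6)*(F + F) = (6 + F)*(2*F) = 2*F*(6 + F))
f(S, N) = sqrt(N**2 + S**2)
-f(k(4*(-2)), -134) = -sqrt((-134)**2 + (2*(4*(-2))*(6 + 4*(-2)))**2) = -sqrt(17956 + (2*(-8)*(6 - 8))**2) = -sqrt(17956 + (2*(-8)*(-2))**2) = -sqrt(17956 + 32**2) = -sqrt(17956 + 1024) = -sqrt(18980) = -2*sqrt(4745)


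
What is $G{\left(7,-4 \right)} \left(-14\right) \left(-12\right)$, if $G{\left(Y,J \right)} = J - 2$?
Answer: $-1008$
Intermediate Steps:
$G{\left(Y,J \right)} = -2 + J$ ($G{\left(Y,J \right)} = J - 2 = -2 + J$)
$G{\left(7,-4 \right)} \left(-14\right) \left(-12\right) = \left(-2 - 4\right) \left(-14\right) \left(-12\right) = \left(-6\right) \left(-14\right) \left(-12\right) = 84 \left(-12\right) = -1008$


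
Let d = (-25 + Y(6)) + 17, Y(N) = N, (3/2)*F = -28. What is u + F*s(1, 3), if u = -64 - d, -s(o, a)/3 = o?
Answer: -6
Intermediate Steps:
F = -56/3 (F = (2/3)*(-28) = -56/3 ≈ -18.667)
s(o, a) = -3*o
d = -2 (d = (-25 + 6) + 17 = -19 + 17 = -2)
u = -62 (u = -64 - 1*(-2) = -64 + 2 = -62)
u + F*s(1, 3) = -62 - (-56) = -62 - 56/3*(-3) = -62 + 56 = -6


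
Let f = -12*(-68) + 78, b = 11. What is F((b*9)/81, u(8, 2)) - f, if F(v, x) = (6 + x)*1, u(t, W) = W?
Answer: -886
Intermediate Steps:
F(v, x) = 6 + x
f = 894 (f = 816 + 78 = 894)
F((b*9)/81, u(8, 2)) - f = (6 + 2) - 1*894 = 8 - 894 = -886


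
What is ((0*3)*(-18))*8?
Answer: 0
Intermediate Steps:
((0*3)*(-18))*8 = (0*(-18))*8 = 0*8 = 0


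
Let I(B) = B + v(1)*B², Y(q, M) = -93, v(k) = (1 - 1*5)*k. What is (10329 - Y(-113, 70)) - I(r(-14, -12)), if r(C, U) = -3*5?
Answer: 11337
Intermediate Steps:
v(k) = -4*k (v(k) = (1 - 5)*k = -4*k)
r(C, U) = -15
I(B) = B - 4*B² (I(B) = B + (-4*1)*B² = B - 4*B²)
(10329 - Y(-113, 70)) - I(r(-14, -12)) = (10329 - 1*(-93)) - (-15)*(1 - 4*(-15)) = (10329 + 93) - (-15)*(1 + 60) = 10422 - (-15)*61 = 10422 - 1*(-915) = 10422 + 915 = 11337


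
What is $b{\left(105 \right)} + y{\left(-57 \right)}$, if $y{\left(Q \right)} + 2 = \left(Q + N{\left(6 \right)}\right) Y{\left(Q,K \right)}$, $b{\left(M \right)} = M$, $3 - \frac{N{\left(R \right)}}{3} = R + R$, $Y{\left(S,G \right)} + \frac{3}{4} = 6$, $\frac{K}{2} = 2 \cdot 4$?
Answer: $-338$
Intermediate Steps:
$K = 16$ ($K = 2 \cdot 2 \cdot 4 = 2 \cdot 8 = 16$)
$Y{\left(S,G \right)} = \frac{21}{4}$ ($Y{\left(S,G \right)} = - \frac{3}{4} + 6 = \frac{21}{4}$)
$N{\left(R \right)} = 9 - 6 R$ ($N{\left(R \right)} = 9 - 3 \left(R + R\right) = 9 - 3 \cdot 2 R = 9 - 6 R$)
$y{\left(Q \right)} = - \frac{575}{4} + \frac{21 Q}{4}$ ($y{\left(Q \right)} = -2 + \left(Q + \left(9 - 36\right)\right) \frac{21}{4} = -2 + \left(Q - 27\right) \frac{21}{4} = -2 + \left(-27 + Q\right) \frac{21}{4} = -2 + \left(- \frac{567}{4} + \frac{21 Q}{4}\right) = - \frac{575}{4} + \frac{21 Q}{4}$)
$b{\left(105 \right)} + y{\left(-57 \right)} = 105 + \left(- \frac{575}{4} + \frac{21}{4} \left(-57\right)\right) = 105 - 443 = -338$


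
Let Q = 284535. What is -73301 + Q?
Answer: 211234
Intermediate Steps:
-73301 + Q = -73301 + 284535 = 211234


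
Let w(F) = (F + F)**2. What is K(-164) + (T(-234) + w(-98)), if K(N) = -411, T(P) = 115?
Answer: 38120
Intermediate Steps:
w(F) = 4*F**2 (w(F) = (2*F)**2 = 4*F**2)
K(-164) + (T(-234) + w(-98)) = -411 + (115 + 4*(-98)**2) = -411 + (115 + 4*9604) = -411 + (115 + 38416) = -411 + 38531 = 38120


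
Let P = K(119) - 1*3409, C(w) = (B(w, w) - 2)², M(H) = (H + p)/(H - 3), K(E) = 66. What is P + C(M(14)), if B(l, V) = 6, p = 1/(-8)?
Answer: -3327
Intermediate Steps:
p = -⅛ (p = 1*(-⅛) = -⅛ ≈ -0.12500)
M(H) = (-⅛ + H)/(-3 + H) (M(H) = (H - ⅛)/(H - 3) = (-⅛ + H)/(-3 + H))
C(w) = 16 (C(w) = (6 - 2)² = 4² = 16)
P = -3343 (P = 66 - 1*3409 = 66 - 3409 = -3343)
P + C(M(14)) = -3343 + 16 = -3327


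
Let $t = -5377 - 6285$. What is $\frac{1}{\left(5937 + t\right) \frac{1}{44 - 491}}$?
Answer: $\frac{447}{5725} \approx 0.078079$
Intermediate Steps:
$t = -11662$
$\frac{1}{\left(5937 + t\right) \frac{1}{44 - 491}} = \frac{1}{\left(5937 - 11662\right) \frac{1}{44 - 491}} = \frac{1}{\left(-5725\right) \frac{1}{-447}} = \frac{1}{\left(-5725\right) \left(- \frac{1}{447}\right)} = \frac{1}{\frac{5725}{447}} = \frac{447}{5725}$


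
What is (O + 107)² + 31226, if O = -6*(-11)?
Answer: 61155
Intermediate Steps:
O = 66
(O + 107)² + 31226 = (66 + 107)² + 31226 = 173² + 31226 = 29929 + 31226 = 61155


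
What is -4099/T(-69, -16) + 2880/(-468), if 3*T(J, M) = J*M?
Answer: -82727/4784 ≈ -17.292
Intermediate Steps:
T(J, M) = J*M/3 (T(J, M) = (J*M)/3 = J*M/3)
-4099/T(-69, -16) + 2880/(-468) = -4099/((⅓)*(-69)*(-16)) + 2880/(-468) = -4099/368 + 2880*(-1/468) = -4099*1/368 - 80/13 = -4099/368 - 80/13 = -82727/4784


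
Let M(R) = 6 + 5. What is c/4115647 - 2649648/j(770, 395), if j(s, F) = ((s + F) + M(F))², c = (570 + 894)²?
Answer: -165435185695/118580021364 ≈ -1.3951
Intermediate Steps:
M(R) = 11
c = 2143296 (c = 1464² = 2143296)
j(s, F) = (11 + F + s)² (j(s, F) = ((s + F) + 11)² = ((F + s) + 11)² = (11 + F + s)²)
c/4115647 - 2649648/j(770, 395) = 2143296/4115647 - 2649648/(11 + 395 + 770)² = 2143296*(1/4115647) - 2649648/(1176²) = 2143296/4115647 - 2649648/1382976 = 2143296/4115647 - 2649648*1/1382976 = 2143296/4115647 - 55201/28812 = -165435185695/118580021364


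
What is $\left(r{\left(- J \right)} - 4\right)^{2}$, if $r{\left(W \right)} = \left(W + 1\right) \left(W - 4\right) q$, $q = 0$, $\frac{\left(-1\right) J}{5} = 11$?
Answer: $16$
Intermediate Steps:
$J = -55$ ($J = \left(-5\right) 11 = -55$)
$r{\left(W \right)} = 0$ ($r{\left(W \right)} = \left(W + 1\right) \left(W - 4\right) 0 = \left(1 + W\right) \left(-4 + W\right) 0 = 0$)
$\left(r{\left(- J \right)} - 4\right)^{2} = \left(0 - 4\right)^{2} = \left(-4\right)^{2} = 16$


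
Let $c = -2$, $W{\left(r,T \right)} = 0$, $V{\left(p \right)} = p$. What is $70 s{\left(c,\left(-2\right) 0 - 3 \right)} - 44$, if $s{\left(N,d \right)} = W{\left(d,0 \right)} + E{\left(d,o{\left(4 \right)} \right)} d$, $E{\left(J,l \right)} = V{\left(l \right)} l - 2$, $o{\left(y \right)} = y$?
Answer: $-2984$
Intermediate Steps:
$E{\left(J,l \right)} = -2 + l^{2}$ ($E{\left(J,l \right)} = l l - 2 = l^{2} - 2 = -2 + l^{2}$)
$s{\left(N,d \right)} = 14 d$ ($s{\left(N,d \right)} = 0 + \left(-2 + 4^{2}\right) d = 0 + \left(-2 + 16\right) d = 0 + 14 d = 14 d$)
$70 s{\left(c,\left(-2\right) 0 - 3 \right)} - 44 = 70 \cdot 14 \left(\left(-2\right) 0 - 3\right) - 44 = 70 \cdot 14 \left(0 - 3\right) - 44 = 70 \cdot 14 \left(-3\right) - 44 = 70 \left(-42\right) - 44 = -2940 - 44 = -2984$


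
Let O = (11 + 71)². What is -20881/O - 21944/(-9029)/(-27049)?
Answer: -5099818567357/1642171730804 ≈ -3.1055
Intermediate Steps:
O = 6724 (O = 82² = 6724)
-20881/O - 21944/(-9029)/(-27049) = -20881/6724 - 21944/(-9029)/(-27049) = -20881*1/6724 - 21944*(-1/9029)*(-1/27049) = -20881/6724 + (21944/9029)*(-1/27049) = -20881/6724 - 21944/244225421 = -5099818567357/1642171730804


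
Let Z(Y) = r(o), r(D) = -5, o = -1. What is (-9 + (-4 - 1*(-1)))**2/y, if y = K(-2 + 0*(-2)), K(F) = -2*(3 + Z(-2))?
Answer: 36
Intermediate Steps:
Z(Y) = -5
K(F) = 4 (K(F) = -2*(3 - 5) = -2*(-2) = 4)
y = 4
(-9 + (-4 - 1*(-1)))**2/y = (-9 + (-4 - 1*(-1)))**2/4 = (-9 + (-4 + 1))**2*(1/4) = (-9 - 3)**2*(1/4) = (-12)**2*(1/4) = 144*(1/4) = 36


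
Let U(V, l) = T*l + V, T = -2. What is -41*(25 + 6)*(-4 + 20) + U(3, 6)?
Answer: -20345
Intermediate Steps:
U(V, l) = V - 2*l (U(V, l) = -2*l + V = V - 2*l)
-41*(25 + 6)*(-4 + 20) + U(3, 6) = -41*(25 + 6)*(-4 + 20) + (3 - 2*6) = -1271*16 + (3 - 12) = -41*496 - 9 = -20336 - 9 = -20345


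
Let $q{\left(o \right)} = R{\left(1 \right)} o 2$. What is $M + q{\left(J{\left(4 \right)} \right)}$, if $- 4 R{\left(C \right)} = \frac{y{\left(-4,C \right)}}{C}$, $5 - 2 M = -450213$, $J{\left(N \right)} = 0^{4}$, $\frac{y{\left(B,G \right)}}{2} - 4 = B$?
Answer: $225109$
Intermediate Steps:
$y{\left(B,G \right)} = 8 + 2 B$
$J{\left(N \right)} = 0$
$M = 225109$ ($M = \frac{5}{2} - - \frac{450213}{2} = \frac{5}{2} + \frac{450213}{2} = 225109$)
$R{\left(C \right)} = 0$ ($R{\left(C \right)} = - \frac{\left(8 + 2 \left(-4\right)\right) \frac{1}{C}}{4} = - \frac{\left(8 - 8\right) \frac{1}{C}}{4} = - \frac{0 \frac{1}{C}}{4} = \left(- \frac{1}{4}\right) 0 = 0$)
$q{\left(o \right)} = 0$ ($q{\left(o \right)} = 0 o 2 = 0 \cdot 2 = 0$)
$M + q{\left(J{\left(4 \right)} \right)} = 225109 + 0 = 225109$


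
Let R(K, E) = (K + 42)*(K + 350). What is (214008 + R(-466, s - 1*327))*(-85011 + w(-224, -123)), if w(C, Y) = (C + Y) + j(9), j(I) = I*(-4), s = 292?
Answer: -22475017648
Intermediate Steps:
j(I) = -4*I
w(C, Y) = -36 + C + Y (w(C, Y) = (C + Y) - 4*9 = (C + Y) - 36 = -36 + C + Y)
R(K, E) = (42 + K)*(350 + K)
(214008 + R(-466, s - 1*327))*(-85011 + w(-224, -123)) = (214008 + (14700 + (-466)**2 + 392*(-466)))*(-85011 + (-36 - 224 - 123)) = (214008 + (14700 + 217156 - 182672))*(-85011 - 383) = (214008 + 49184)*(-85394) = 263192*(-85394) = -22475017648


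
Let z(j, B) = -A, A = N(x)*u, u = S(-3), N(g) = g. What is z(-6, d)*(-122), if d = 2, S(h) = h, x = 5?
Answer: -1830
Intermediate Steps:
u = -3
A = -15 (A = 5*(-3) = -15)
z(j, B) = 15 (z(j, B) = -1*(-15) = 15)
z(-6, d)*(-122) = 15*(-122) = -1830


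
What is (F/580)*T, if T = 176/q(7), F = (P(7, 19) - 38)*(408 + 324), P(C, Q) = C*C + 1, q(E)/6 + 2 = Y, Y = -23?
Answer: -64416/3625 ≈ -17.770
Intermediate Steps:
q(E) = -150 (q(E) = -12 + 6*(-23) = -12 - 138 = -150)
P(C, Q) = 1 + C**2 (P(C, Q) = C**2 + 1 = 1 + C**2)
F = 8784 (F = ((1 + 7**2) - 38)*(408 + 324) = ((1 + 49) - 38)*732 = (50 - 38)*732 = 12*732 = 8784)
T = -88/75 (T = 176/(-150) = 176*(-1/150) = -88/75 ≈ -1.1733)
(F/580)*T = (8784/580)*(-88/75) = (8784*(1/580))*(-88/75) = (2196/145)*(-88/75) = -64416/3625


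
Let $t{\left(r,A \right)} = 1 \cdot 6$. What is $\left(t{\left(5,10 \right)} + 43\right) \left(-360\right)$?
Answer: $-17640$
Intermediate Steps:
$t{\left(r,A \right)} = 6$
$\left(t{\left(5,10 \right)} + 43\right) \left(-360\right) = \left(6 + 43\right) \left(-360\right) = 49 \left(-360\right) = -17640$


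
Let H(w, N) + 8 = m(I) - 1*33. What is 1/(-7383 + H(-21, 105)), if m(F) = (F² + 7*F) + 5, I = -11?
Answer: -1/7375 ≈ -0.00013559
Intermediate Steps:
m(F) = 5 + F² + 7*F
H(w, N) = 8 (H(w, N) = -8 + ((5 + (-11)² + 7*(-11)) - 1*33) = -8 + ((5 + 121 - 77) - 33) = -8 + (49 - 33) = -8 + 16 = 8)
1/(-7383 + H(-21, 105)) = 1/(-7383 + 8) = 1/(-7375) = -1/7375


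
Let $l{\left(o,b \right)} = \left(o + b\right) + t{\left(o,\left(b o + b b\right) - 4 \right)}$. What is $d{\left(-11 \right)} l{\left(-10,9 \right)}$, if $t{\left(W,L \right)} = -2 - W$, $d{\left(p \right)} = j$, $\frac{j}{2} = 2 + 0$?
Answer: $28$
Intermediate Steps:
$j = 4$ ($j = 2 \left(2 + 0\right) = 2 \cdot 2 = 4$)
$d{\left(p \right)} = 4$
$l{\left(o,b \right)} = -2 + b$ ($l{\left(o,b \right)} = \left(o + b\right) - \left(2 + o\right) = \left(b + o\right) - \left(2 + o\right) = -2 + b$)
$d{\left(-11 \right)} l{\left(-10,9 \right)} = 4 \left(-2 + 9\right) = 4 \cdot 7 = 28$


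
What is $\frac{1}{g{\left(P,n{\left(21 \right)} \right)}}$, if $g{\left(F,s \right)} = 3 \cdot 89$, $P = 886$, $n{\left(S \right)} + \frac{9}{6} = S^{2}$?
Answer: $\frac{1}{267} \approx 0.0037453$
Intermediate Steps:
$n{\left(S \right)} = - \frac{3}{2} + S^{2}$
$g{\left(F,s \right)} = 267$
$\frac{1}{g{\left(P,n{\left(21 \right)} \right)}} = \frac{1}{267}$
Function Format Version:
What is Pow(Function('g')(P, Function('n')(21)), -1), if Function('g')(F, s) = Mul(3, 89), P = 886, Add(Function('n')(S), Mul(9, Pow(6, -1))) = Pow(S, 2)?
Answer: Rational(1, 267) ≈ 0.0037453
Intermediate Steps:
Function('n')(S) = Add(Rational(-3, 2), Pow(S, 2))
Function('g')(F, s) = 267
Pow(Function('g')(P, Function('n')(21)), -1) = Pow(267, -1) = Rational(1, 267)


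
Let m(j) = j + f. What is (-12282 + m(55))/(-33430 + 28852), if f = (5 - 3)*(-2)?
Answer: 4077/1526 ≈ 2.6717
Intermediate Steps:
f = -4 (f = 2*(-2) = -4)
m(j) = -4 + j (m(j) = j - 4 = -4 + j)
(-12282 + m(55))/(-33430 + 28852) = (-12282 + (-4 + 55))/(-33430 + 28852) = (-12282 + 51)/(-4578) = -12231*(-1/4578) = 4077/1526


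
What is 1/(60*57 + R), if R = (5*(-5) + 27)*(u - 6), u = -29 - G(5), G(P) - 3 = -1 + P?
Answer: 1/3336 ≈ 0.00029976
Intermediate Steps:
G(P) = 2 + P (G(P) = 3 + (-1 + P) = 2 + P)
u = -36 (u = -29 - (2 + 5) = -29 - 1*7 = -29 - 7 = -36)
R = -84 (R = (5*(-5) + 27)*(-36 - 6) = (-25 + 27)*(-42) = 2*(-42) = -84)
1/(60*57 + R) = 1/(60*57 - 84) = 1/(3420 - 84) = 1/3336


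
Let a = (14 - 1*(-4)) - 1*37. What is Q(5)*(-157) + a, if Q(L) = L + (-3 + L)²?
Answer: -1432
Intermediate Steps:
a = -19 (a = (14 + 4) - 37 = 18 - 37 = -19)
Q(5)*(-157) + a = (5 + (-3 + 5)²)*(-157) - 19 = (5 + 2²)*(-157) - 19 = (5 + 4)*(-157) - 19 = 9*(-157) - 19 = -1413 - 19 = -1432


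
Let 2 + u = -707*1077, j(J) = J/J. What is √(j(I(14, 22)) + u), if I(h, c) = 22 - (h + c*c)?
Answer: 4*I*√47590 ≈ 872.61*I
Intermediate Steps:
I(h, c) = 22 - h - c² (I(h, c) = 22 - (h + c²) = 22 + (-h - c²) = 22 - h - c²)
j(J) = 1
u = -761441 (u = -2 - 707*1077 = -2 - 761439 = -761441)
√(j(I(14, 22)) + u) = √(1 - 761441) = √(-761440) = 4*I*√47590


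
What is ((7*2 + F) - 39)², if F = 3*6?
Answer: 49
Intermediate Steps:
F = 18
((7*2 + F) - 39)² = ((7*2 + 18) - 39)² = ((14 + 18) - 39)² = (32 - 39)² = (-7)² = 49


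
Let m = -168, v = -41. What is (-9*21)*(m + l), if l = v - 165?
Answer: 70686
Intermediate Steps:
l = -206 (l = -41 - 165 = -206)
(-9*21)*(m + l) = (-9*21)*(-168 - 206) = -189*(-374) = 70686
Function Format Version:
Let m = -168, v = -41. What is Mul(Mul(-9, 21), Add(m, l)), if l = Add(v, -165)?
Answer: 70686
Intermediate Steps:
l = -206 (l = Add(-41, -165) = -206)
Mul(Mul(-9, 21), Add(m, l)) = Mul(Mul(-9, 21), Add(-168, -206)) = Mul(-189, -374) = 70686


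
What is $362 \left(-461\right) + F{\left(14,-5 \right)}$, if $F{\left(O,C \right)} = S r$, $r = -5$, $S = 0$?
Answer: $-166882$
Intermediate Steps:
$F{\left(O,C \right)} = 0$ ($F{\left(O,C \right)} = 0 \left(-5\right) = 0$)
$362 \left(-461\right) + F{\left(14,-5 \right)} = 362 \left(-461\right) + 0 = -166882 + 0 = -166882$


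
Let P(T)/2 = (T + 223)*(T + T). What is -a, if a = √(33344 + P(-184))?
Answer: -4*√290 ≈ -68.118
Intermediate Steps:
P(T) = 4*T*(223 + T) (P(T) = 2*((T + 223)*(T + T)) = 2*((223 + T)*(2*T)) = 2*(2*T*(223 + T)) = 4*T*(223 + T))
a = 4*√290 (a = √(33344 + 4*(-184)*(223 - 184)) = √(33344 + 4*(-184)*39) = √(33344 - 28704) = √4640 = 4*√290 ≈ 68.118)
-a = -4*√290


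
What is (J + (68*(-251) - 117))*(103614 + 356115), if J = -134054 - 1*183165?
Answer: -153735216516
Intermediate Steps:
J = -317219 (J = -134054 - 183165 = -317219)
(J + (68*(-251) - 117))*(103614 + 356115) = (-317219 + (68*(-251) - 117))*(103614 + 356115) = (-317219 + (-17068 - 117))*459729 = (-317219 - 17185)*459729 = -334404*459729 = -153735216516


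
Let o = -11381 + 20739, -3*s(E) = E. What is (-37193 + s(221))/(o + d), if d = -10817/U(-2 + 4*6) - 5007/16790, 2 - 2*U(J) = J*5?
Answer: -8447049000/2166467833 ≈ -3.8990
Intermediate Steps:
s(E) = -E/3
U(J) = 1 - 5*J/2 (U(J) = 1 - J*5/2 = 1 - 5*J/2)
o = 9358
d = 45336763/226665 (d = -10817/(1 - 5*(-2 + 4*6)/2) - 5007/16790 = -10817/(1 - 5*(-2 + 24)/2) - 5007*1/16790 = -10817/(1 - 5/2*22) - 5007/16790 = -10817/(1 - 55) - 5007/16790 = -10817/(-54) - 5007/16790 = -10817*(-1/54) - 5007/16790 = 10817/54 - 5007/16790 = 45336763/226665 ≈ 200.02)
(-37193 + s(221))/(o + d) = (-37193 - 1/3*221)/(9358 + 45336763/226665) = (-37193 - 221/3)/(2166467833/226665) = -111800/3*226665/2166467833 = -8447049000/2166467833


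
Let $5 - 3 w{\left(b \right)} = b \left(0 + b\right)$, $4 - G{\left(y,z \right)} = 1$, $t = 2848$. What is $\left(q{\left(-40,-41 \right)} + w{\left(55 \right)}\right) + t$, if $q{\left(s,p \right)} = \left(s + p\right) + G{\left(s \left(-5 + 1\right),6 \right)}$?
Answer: $\frac{5290}{3} \approx 1763.3$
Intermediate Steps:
$G{\left(y,z \right)} = 3$ ($G{\left(y,z \right)} = 4 - 1 = 3$)
$w{\left(b \right)} = \frac{5}{3} - \frac{b^{2}}{3}$ ($w{\left(b \right)} = \frac{5}{3} - \frac{b \left(0 + b\right)}{3} = \frac{5}{3} - \frac{b b}{3} = \frac{5}{3} - \frac{b^{2}}{3}$)
$q{\left(s,p \right)} = 3 + p + s$ ($q{\left(s,p \right)} = \left(s + p\right) + 3 = \left(p + s\right) + 3 = 3 + p + s$)
$\left(q{\left(-40,-41 \right)} + w{\left(55 \right)}\right) + t = \left(\left(3 - 41 - 40\right) + \left(\frac{5}{3} - \frac{55^{2}}{3}\right)\right) + 2848 = \left(-78 + \left(\frac{5}{3} - \frac{3025}{3}\right)\right) + 2848 = \left(-78 - \frac{3020}{3}\right) + 2848 = - \frac{3254}{3} + 2848 = \frac{5290}{3}$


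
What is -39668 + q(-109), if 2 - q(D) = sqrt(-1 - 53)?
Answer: -39666 - 3*I*sqrt(6) ≈ -39666.0 - 7.3485*I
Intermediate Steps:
q(D) = 2 - 3*I*sqrt(6) (q(D) = 2 - sqrt(-1 - 53) = 2 - sqrt(-54) = 2 - 3*I*sqrt(6))
-39668 + q(-109) = -39668 + (2 - 3*I*sqrt(6)) = -39666 - 3*I*sqrt(6)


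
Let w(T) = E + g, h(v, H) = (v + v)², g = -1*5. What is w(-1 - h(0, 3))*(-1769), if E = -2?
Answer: 12383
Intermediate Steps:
g = -5
h(v, H) = 4*v² (h(v, H) = (2*v)² = 4*v²)
w(T) = -7 (w(T) = -2 - 5 = -7)
w(-1 - h(0, 3))*(-1769) = -7*(-1769) = 12383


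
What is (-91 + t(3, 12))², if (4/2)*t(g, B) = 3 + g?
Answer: 7744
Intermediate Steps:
t(g, B) = 3/2 + g/2 (t(g, B) = (3 + g)/2 = 3/2 + g/2)
(-91 + t(3, 12))² = (-91 + (3/2 + (½)*3))² = (-91 + (3/2 + 3/2))² = (-91 + 3)² = (-88)² = 7744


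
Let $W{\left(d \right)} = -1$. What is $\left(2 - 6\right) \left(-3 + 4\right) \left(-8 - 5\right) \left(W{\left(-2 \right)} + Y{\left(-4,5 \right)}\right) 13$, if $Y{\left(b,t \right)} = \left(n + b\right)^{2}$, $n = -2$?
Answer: $23660$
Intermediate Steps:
$Y{\left(b,t \right)} = \left(-2 + b\right)^{2}$
$\left(2 - 6\right) \left(-3 + 4\right) \left(-8 - 5\right) \left(W{\left(-2 \right)} + Y{\left(-4,5 \right)}\right) 13 = \left(2 - 6\right) \left(-3 + 4\right) \left(-8 - 5\right) \left(-1 + \left(-2 - 4\right)^{2}\right) 13 = \left(-4\right) 1 \left(- 13 \left(-1 + \left(-6\right)^{2}\right)\right) 13 = - 4 \left(- 13 \left(-1 + 36\right)\right) 13 = - 4 \left(\left(-13\right) 35\right) 13 = \left(-4\right) \left(-455\right) 13 = 1820 \cdot 13 = 23660$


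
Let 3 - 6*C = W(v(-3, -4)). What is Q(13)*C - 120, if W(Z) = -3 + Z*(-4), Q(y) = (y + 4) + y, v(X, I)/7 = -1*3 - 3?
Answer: -930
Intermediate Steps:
v(X, I) = -42 (v(X, I) = 7*(-1*3 - 3) = 7*(-3 - 3) = 7*(-6) = -42)
Q(y) = 4 + 2*y (Q(y) = (4 + y) + y = 4 + 2*y)
W(Z) = -3 - 4*Z
C = -27 (C = ½ - (-3 - 4*(-42))/6 = ½ - (-3 + 168)/6 = ½ - ⅙*165 = ½ - 55/2 = -27)
Q(13)*C - 120 = (4 + 2*13)*(-27) - 120 = (4 + 26)*(-27) - 120 = 30*(-27) - 120 = -810 - 120 = -930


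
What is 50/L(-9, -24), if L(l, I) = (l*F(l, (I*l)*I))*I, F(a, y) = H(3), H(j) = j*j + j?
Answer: 25/1296 ≈ 0.019290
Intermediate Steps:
H(j) = j + j² (H(j) = j² + j = j + j²)
F(a, y) = 12 (F(a, y) = 3*(1 + 3) = 3*4 = 12)
L(l, I) = 12*I*l (L(l, I) = (l*12)*I = (12*l)*I = 12*I*l)
50/L(-9, -24) = 50/((12*(-24)*(-9))) = 50/2592 = 50*(1/2592) = 25/1296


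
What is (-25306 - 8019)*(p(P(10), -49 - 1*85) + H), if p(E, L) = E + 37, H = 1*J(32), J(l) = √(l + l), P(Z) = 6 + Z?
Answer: -2032825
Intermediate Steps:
J(l) = √2*√l (J(l) = √(2*l) = √2*√l)
H = 8 (H = 1*(√2*√32) = 1*(√2*(4*√2)) = 1*8 = 8)
p(E, L) = 37 + E
(-25306 - 8019)*(p(P(10), -49 - 1*85) + H) = (-25306 - 8019)*((37 + (6 + 10)) + 8) = -33325*((37 + 16) + 8) = -33325*(53 + 8) = -33325*61 = -2032825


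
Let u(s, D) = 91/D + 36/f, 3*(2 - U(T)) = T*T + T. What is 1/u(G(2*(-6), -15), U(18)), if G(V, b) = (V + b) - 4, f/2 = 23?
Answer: -368/11 ≈ -33.455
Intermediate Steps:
f = 46 (f = 2*23 = 46)
U(T) = 2 - T/3 - T²/3 (U(T) = 2 - (T*T + T)/3 = 2 - (T² + T)/3 = 2 - (T + T²)/3 = 2 + (-T/3 - T²/3) = 2 - T/3 - T²/3)
G(V, b) = -4 + V + b
u(s, D) = 18/23 + 91/D (u(s, D) = 91/D + 36/46 = 91/D + 36*(1/46) = 91/D + 18/23 = 18/23 + 91/D)
1/u(G(2*(-6), -15), U(18)) = 1/(18/23 + 91/(2 - ⅓*18 - ⅓*18²)) = 1/(18/23 + 91/(2 - 6 - ⅓*324)) = 1/(18/23 + 91/(2 - 6 - 108)) = 1/(18/23 + 91/(-112)) = 1/(18/23 + 91*(-1/112)) = 1/(18/23 - 13/16) = 1/(-11/368) = -368/11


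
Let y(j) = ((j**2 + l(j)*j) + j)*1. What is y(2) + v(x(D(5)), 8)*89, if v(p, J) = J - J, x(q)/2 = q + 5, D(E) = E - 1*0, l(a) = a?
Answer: 10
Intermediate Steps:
D(E) = E (D(E) = E + 0 = E)
x(q) = 10 + 2*q (x(q) = 2*(q + 5) = 2*(5 + q) = 10 + 2*q)
v(p, J) = 0
y(j) = j + 2*j**2 (y(j) = ((j**2 + j*j) + j)*1 = ((j**2 + j**2) + j)*1 = (2*j**2 + j)*1 = (j + 2*j**2)*1 = j + 2*j**2)
y(2) + v(x(D(5)), 8)*89 = 2*(1 + 2*2) + 0*89 = 2*(1 + 4) + 0 = 2*5 + 0 = 10 + 0 = 10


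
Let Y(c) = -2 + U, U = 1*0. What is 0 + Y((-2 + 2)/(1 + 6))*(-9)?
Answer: 18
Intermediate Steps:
U = 0
Y(c) = -2 (Y(c) = -2 + 0 = -2)
0 + Y((-2 + 2)/(1 + 6))*(-9) = 0 - 2*(-9) = 0 + 18 = 18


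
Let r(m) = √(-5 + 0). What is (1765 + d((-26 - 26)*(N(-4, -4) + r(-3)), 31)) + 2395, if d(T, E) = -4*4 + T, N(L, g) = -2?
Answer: 4248 - 52*I*√5 ≈ 4248.0 - 116.28*I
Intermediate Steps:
r(m) = I*√5 (r(m) = √(-5) = I*√5)
d(T, E) = -16 + T
(1765 + d((-26 - 26)*(N(-4, -4) + r(-3)), 31)) + 2395 = (1765 + (-16 + (-26 - 26)*(-2 + I*√5))) + 2395 = (1765 + (-16 - 52*(-2 + I*√5))) + 2395 = (1765 + (-16 + (104 - 52*I*√5))) + 2395 = (1765 + (88 - 52*I*√5)) + 2395 = (1853 - 52*I*√5) + 2395 = 4248 - 52*I*√5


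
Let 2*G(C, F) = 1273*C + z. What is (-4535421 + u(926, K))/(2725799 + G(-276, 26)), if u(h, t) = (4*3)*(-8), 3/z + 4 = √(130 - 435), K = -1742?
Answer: -1650101955891788/927780938628501 - 3023678*I*√305/927780938628501 ≈ -1.7785 - 5.6917e-8*I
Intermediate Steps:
z = 3/(-4 + I*√305) (z = 3/(-4 + √(130 - 435)) = 3/(-4 + √(-305)) = 3/(-4 + I*√305) ≈ -0.037383 - 0.16322*I)
G(C, F) = -2/107 + 1273*C/2 - I*√305/214 (G(C, F) = (1273*C + (-4/107 - I*√305/107))/2 = (-4/107 + 1273*C - I*√305/107)/2 = -2/107 + 1273*C/2 - I*√305/214)
u(h, t) = -96 (u(h, t) = 12*(-8) = -96)
(-4535421 + u(926, K))/(2725799 + G(-276, 26)) = (-4535421 - 96)/(2725799 + (-2/107 + (1273/2)*(-276) - I*√305/214)) = -4535517/(2725799 + (-2/107 - 175674 - I*√305/214)) = -4535517/(2725799 + (-18797120/107 - I*√305/214)) = -4535517/(272863373/107 - I*√305/214)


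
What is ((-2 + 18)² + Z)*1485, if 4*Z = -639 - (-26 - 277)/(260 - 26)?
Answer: 14914845/104 ≈ 1.4341e+5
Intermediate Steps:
Z = -49741/312 (Z = (-639 - (-26 - 277)/(260 - 26))/4 = (-639 - (-303)/234)/4 = (-639 - 1*(-101/78))/4 = (-639 + 101/78)/4 = (¼)*(-49741/78) = -49741/312 ≈ -159.43)
((-2 + 18)² + Z)*1485 = ((-2 + 18)² - 49741/312)*1485 = (16² - 49741/312)*1485 = (256 - 49741/312)*1485 = (30131/312)*1485 = 14914845/104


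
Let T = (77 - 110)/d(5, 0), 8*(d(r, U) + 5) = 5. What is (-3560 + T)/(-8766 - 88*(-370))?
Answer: -62168/416395 ≈ -0.14930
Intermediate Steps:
d(r, U) = -35/8 (d(r, U) = -5 + (⅛)*5 = -5 + 5/8 = -35/8)
T = 264/35 (T = (77 - 110)/(-35/8) = -8/35*(-33) = 264/35 ≈ 7.5429)
(-3560 + T)/(-8766 - 88*(-370)) = (-3560 + 264/35)/(-8766 - 88*(-370)) = -124336/(35*(-8766 + 32560)) = -124336/35/23794 = -124336/35*1/23794 = -62168/416395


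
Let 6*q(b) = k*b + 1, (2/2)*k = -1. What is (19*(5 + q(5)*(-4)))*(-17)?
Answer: -7429/3 ≈ -2476.3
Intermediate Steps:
k = -1
q(b) = ⅙ - b/6 (q(b) = (-b + 1)/6 = (1 - b)/6 = ⅙ - b/6)
(19*(5 + q(5)*(-4)))*(-17) = (19*(5 + (⅙ - ⅙*5)*(-4)))*(-17) = (19*(5 + (⅙ - ⅚)*(-4)))*(-17) = (19*(5 - ⅔*(-4)))*(-17) = (19*(5 + 8/3))*(-17) = (19*(23/3))*(-17) = (437/3)*(-17) = -7429/3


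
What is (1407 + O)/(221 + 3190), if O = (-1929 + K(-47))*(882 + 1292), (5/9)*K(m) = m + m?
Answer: -7600133/5685 ≈ -1336.9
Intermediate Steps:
K(m) = 18*m/5 (K(m) = 9*(m + m)/5 = 9*(2*m)/5 = 18*m/5)
O = -22807434/5 (O = (-1929 + (18/5)*(-47))*(882 + 1292) = (-1929 - 846/5)*2174 = -10491/5*2174 = -22807434/5 ≈ -4.5615e+6)
(1407 + O)/(221 + 3190) = (1407 - 22807434/5)/(221 + 3190) = -22800399/5/3411 = -22800399/5*1/3411 = -7600133/5685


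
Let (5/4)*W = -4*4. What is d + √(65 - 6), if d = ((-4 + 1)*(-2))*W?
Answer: -384/5 + √59 ≈ -69.119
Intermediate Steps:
W = -64/5 (W = 4*(-4*4)/5 = (⅘)*(-16) = -64/5 ≈ -12.800)
d = -384/5 (d = ((-4 + 1)*(-2))*(-64/5) = -3*(-2)*(-64/5) = 6*(-64/5) = -384/5 ≈ -76.800)
d + √(65 - 6) = -384/5 + √(65 - 6) = -384/5 + √59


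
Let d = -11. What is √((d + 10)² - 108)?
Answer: I*√107 ≈ 10.344*I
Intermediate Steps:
√((d + 10)² - 108) = √((-11 + 10)² - 108) = √((-1)² - 108) = √(1 - 108) = √(-107) = I*√107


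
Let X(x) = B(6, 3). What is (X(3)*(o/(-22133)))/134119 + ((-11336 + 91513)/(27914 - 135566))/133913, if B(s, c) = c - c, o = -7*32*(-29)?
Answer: -80177/14416002276 ≈ -5.5617e-6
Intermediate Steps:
o = 6496 (o = -224*(-29) = 6496)
B(s, c) = 0
X(x) = 0
(X(3)*(o/(-22133)))/134119 + ((-11336 + 91513)/(27914 - 135566))/133913 = (0*(6496/(-22133)))/134119 + ((-11336 + 91513)/(27914 - 135566))/133913 = (0*(6496*(-1/22133)))*(1/134119) + (80177/(-107652))*(1/133913) = (0*(-6496/22133))*(1/134119) + (80177*(-1/107652))*(1/133913) = 0*(1/134119) - 80177/107652*1/133913 = 0 - 80177/14416002276 = -80177/14416002276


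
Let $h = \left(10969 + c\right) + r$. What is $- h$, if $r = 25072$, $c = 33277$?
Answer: $-69318$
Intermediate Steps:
$h = 69318$ ($h = \left(10969 + 33277\right) + 25072 = 44246 + 25072 = 69318$)
$- h = \left(-1\right) 69318 = -69318$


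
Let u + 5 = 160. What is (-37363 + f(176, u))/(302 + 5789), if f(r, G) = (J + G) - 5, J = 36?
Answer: -37177/6091 ≈ -6.1036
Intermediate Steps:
u = 155 (u = -5 + 160 = 155)
f(r, G) = 31 + G (f(r, G) = (36 + G) - 5 = 31 + G)
(-37363 + f(176, u))/(302 + 5789) = (-37363 + (31 + 155))/(302 + 5789) = (-37363 + 186)/6091 = -37177*1/6091 = -37177/6091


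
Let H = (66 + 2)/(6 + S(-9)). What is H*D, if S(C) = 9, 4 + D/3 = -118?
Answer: -8296/5 ≈ -1659.2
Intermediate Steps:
D = -366 (D = -12 + 3*(-118) = -12 - 354 = -366)
H = 68/15 (H = (66 + 2)/(6 + 9) = 68/15 ≈ 4.5333)
H*D = (68/15)*(-366) = -8296/5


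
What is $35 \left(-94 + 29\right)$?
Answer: $-2275$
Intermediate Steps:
$35 \left(-94 + 29\right) = 35 \left(-65\right) = -2275$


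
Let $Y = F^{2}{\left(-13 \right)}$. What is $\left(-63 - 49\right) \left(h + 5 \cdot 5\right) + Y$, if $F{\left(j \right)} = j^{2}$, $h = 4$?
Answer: $25313$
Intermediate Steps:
$Y = 28561$ ($Y = \left(\left(-13\right)^{2}\right)^{2} = 169^{2} = 28561$)
$\left(-63 - 49\right) \left(h + 5 \cdot 5\right) + Y = \left(-63 - 49\right) \left(4 + 5 \cdot 5\right) + 28561 = - 112 \left(4 + 25\right) + 28561 = \left(-112\right) 29 + 28561 = -3248 + 28561 = 25313$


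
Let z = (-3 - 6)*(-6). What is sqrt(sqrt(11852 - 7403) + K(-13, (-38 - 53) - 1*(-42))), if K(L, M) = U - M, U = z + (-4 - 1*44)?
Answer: sqrt(55 + sqrt(4449)) ≈ 11.032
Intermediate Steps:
z = 54 (z = -9*(-6) = 54)
U = 6 (U = 54 + (-4 - 1*44) = 54 + (-4 - 44) = 54 - 48 = 6)
K(L, M) = 6 - M
sqrt(sqrt(11852 - 7403) + K(-13, (-38 - 53) - 1*(-42))) = sqrt(sqrt(11852 - 7403) + (6 - ((-38 - 53) - 1*(-42)))) = sqrt(sqrt(4449) + (6 - (-91 + 42))) = sqrt(sqrt(4449) + (6 - 1*(-49))) = sqrt(sqrt(4449) + (6 + 49)) = sqrt(sqrt(4449) + 55) = sqrt(55 + sqrt(4449))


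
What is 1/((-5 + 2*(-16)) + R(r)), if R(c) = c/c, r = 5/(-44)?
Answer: -1/36 ≈ -0.027778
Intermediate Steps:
r = -5/44 (r = 5*(-1/44) = -5/44 ≈ -0.11364)
R(c) = 1
1/((-5 + 2*(-16)) + R(r)) = 1/((-5 + 2*(-16)) + 1) = 1/((-5 - 32) + 1) = 1/(-37 + 1) = 1/(-36) = -1/36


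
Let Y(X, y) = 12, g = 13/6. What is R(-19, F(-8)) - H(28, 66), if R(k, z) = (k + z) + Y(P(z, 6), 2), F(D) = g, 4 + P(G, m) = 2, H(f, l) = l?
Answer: -425/6 ≈ -70.833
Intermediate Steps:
P(G, m) = -2 (P(G, m) = -4 + 2 = -2)
g = 13/6 (g = 13*(⅙) = 13/6 ≈ 2.1667)
F(D) = 13/6
R(k, z) = 12 + k + z (R(k, z) = (k + z) + 12 = 12 + k + z)
R(-19, F(-8)) - H(28, 66) = (12 - 19 + 13/6) - 1*66 = -29/6 - 66 = -425/6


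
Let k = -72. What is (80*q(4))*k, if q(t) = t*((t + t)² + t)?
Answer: -1566720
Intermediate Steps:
q(t) = t*(t + 4*t²) (q(t) = t*((2*t)² + t) = t*(4*t² + t) = t*(t + 4*t²))
(80*q(4))*k = (80*(4²*(1 + 4*4)))*(-72) = (80*(16*(1 + 16)))*(-72) = (80*(16*17))*(-72) = (80*272)*(-72) = 21760*(-72) = -1566720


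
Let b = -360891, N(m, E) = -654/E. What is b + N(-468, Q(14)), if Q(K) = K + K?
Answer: -5052801/14 ≈ -3.6091e+5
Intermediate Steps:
Q(K) = 2*K
b + N(-468, Q(14)) = -360891 - 654/(2*14) = -360891 - 654/28 = -360891 - 654*1/28 = -360891 - 327/14 = -5052801/14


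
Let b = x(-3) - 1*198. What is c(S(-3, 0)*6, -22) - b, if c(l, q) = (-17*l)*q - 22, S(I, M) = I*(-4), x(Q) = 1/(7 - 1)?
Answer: 162623/6 ≈ 27104.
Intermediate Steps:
x(Q) = 1/6
S(I, M) = -4*I
c(l, q) = -22 - 17*l*q (c(l, q) = -17*l*q - 22 = -22 - 17*l*q)
b = -1187/6 (b = 1/6 - 1*198 = 1/6 - 198 = -1187/6 ≈ -197.83)
c(S(-3, 0)*6, -22) - b = (-22 - 17*-4*(-3)*6*(-22)) - 1*(-1187/6) = (-22 - 17*12*6*(-22)) + 1187/6 = (-22 - 17*72*(-22)) + 1187/6 = (-22 + 26928) + 1187/6 = 26906 + 1187/6 = 162623/6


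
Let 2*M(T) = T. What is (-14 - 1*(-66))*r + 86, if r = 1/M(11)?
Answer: 1050/11 ≈ 95.455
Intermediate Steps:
M(T) = T/2
r = 2/11 (r = 1/((½)*11) = 1/(11/2) = 2/11 ≈ 0.18182)
(-14 - 1*(-66))*r + 86 = (-14 - 1*(-66))*(2/11) + 86 = (-14 + 66)*(2/11) + 86 = 52*(2/11) + 86 = 104/11 + 86 = 1050/11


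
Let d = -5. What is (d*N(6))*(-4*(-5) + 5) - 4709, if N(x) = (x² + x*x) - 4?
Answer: -13209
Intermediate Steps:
N(x) = -4 + 2*x² (N(x) = (x² + x²) - 4 = 2*x² - 4 = -4 + 2*x²)
(d*N(6))*(-4*(-5) + 5) - 4709 = (-5*(-4 + 2*6²))*(-4*(-5) + 5) - 4709 = (-5*(-4 + 2*36))*(20 + 5) - 4709 = -5*(-4 + 72)*25 - 4709 = -5*68*25 - 4709 = -340*25 - 4709 = -8500 - 4709 = -13209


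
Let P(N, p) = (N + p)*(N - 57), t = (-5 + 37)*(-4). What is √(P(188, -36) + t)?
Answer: 2*√4946 ≈ 140.66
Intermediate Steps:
t = -128 (t = 32*(-4) = -128)
P(N, p) = (-57 + N)*(N + p) (P(N, p) = (N + p)*(-57 + N) = (-57 + N)*(N + p))
√(P(188, -36) + t) = √((188² - 57*188 - 57*(-36) + 188*(-36)) - 128) = √((35344 - 10716 + 2052 - 6768) - 128) = √(19912 - 128) = √19784 = 2*√4946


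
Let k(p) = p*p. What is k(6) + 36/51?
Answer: 624/17 ≈ 36.706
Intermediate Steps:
k(p) = p²
k(6) + 36/51 = 6² + 36/51 = 36 + (1/51)*36 = 36 + 12/17 = 624/17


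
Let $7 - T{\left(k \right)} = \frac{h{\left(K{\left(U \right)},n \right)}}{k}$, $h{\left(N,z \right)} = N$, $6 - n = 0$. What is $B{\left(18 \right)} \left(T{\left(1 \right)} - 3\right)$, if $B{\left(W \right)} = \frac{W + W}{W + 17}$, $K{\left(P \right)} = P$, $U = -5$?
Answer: $\frac{324}{35} \approx 9.2571$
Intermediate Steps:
$n = 6$ ($n = 6 - 0 = 6 + 0 = 6$)
$B{\left(W \right)} = \frac{2 W}{17 + W}$
$T{\left(k \right)} = 7 + \frac{5}{k}$ ($T{\left(k \right)} = 7 - - \frac{5}{k} = 7 + \frac{5}{k}$)
$B{\left(18 \right)} \left(T{\left(1 \right)} - 3\right) = 2 \cdot 18 \frac{1}{17 + 18} \left(\left(7 + \frac{5}{1}\right) - 3\right) = 2 \cdot 18 \cdot \frac{1}{35} \left(\left(7 + 5 \cdot 1\right) - 3\right) = 2 \cdot 18 \cdot \frac{1}{35} \left(\left(7 + 5\right) - 3\right) = \frac{36 \left(12 - 3\right)}{35} = \frac{36}{35} \cdot 9 = \frac{324}{35}$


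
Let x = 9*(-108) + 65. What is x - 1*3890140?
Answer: -3891047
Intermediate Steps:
x = -907 (x = -972 + 65 = -907)
x - 1*3890140 = -907 - 1*3890140 = -907 - 3890140 = -3891047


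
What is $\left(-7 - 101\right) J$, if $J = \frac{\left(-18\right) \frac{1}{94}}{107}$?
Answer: $\frac{972}{5029} \approx 0.19328$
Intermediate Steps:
$J = - \frac{9}{5029}$ ($J = \left(-18\right) \frac{1}{94} \cdot \frac{1}{107} = \left(- \frac{9}{47}\right) \frac{1}{107} = - \frac{9}{5029} \approx -0.0017896$)
$\left(-7 - 101\right) J = \left(-7 - 101\right) \left(- \frac{9}{5029}\right) = \left(-108\right) \left(- \frac{9}{5029}\right) = \frac{972}{5029}$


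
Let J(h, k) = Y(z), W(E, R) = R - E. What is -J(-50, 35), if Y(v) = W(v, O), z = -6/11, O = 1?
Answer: -17/11 ≈ -1.5455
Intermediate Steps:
z = -6/11 (z = -6*1/11 = -6/11 ≈ -0.54545)
Y(v) = 1 - v
J(h, k) = 17/11 (J(h, k) = 1 - 1*(-6/11) = 1 + 6/11 = 17/11)
-J(-50, 35) = -1*17/11 = -17/11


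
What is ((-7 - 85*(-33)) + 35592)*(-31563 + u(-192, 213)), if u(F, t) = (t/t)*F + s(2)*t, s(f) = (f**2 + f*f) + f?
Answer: -1137303750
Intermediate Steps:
s(f) = f + 2*f**2 (s(f) = (f**2 + f**2) + f = 2*f**2 + f = f + 2*f**2)
u(F, t) = F + 10*t (u(F, t) = (t/t)*F + (2*(1 + 2*2))*t = 1*F + (2*(1 + 4))*t = F + (2*5)*t = F + 10*t)
((-7 - 85*(-33)) + 35592)*(-31563 + u(-192, 213)) = ((-7 - 85*(-33)) + 35592)*(-31563 + (-192 + 10*213)) = ((-7 + 2805) + 35592)*(-31563 + (-192 + 2130)) = (2798 + 35592)*(-31563 + 1938) = 38390*(-29625) = -1137303750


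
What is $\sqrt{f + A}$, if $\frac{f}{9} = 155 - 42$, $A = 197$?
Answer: $\sqrt{1214} \approx 34.843$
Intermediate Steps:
$f = 1017$ ($f = 9 \left(155 - 42\right) = 9 \cdot 113 = 1017$)
$\sqrt{f + A} = \sqrt{1017 + 197} = \sqrt{1214}$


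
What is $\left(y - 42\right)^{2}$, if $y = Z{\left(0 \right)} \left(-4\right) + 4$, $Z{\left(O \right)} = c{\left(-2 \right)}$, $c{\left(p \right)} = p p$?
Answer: $2916$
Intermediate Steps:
$c{\left(p \right)} = p^{2}$
$Z{\left(O \right)} = 4$ ($Z{\left(O \right)} = \left(-2\right)^{2} = 4$)
$y = -12$ ($y = 4 \left(-4\right) + 4 = -16 + 4 = -12$)
$\left(y - 42\right)^{2} = \left(-12 - 42\right)^{2} = \left(-54\right)^{2} = 2916$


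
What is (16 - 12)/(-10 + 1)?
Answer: -4/9 ≈ -0.44444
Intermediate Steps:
(16 - 12)/(-10 + 1) = 4/(-9) = 4*(-1/9) = -4/9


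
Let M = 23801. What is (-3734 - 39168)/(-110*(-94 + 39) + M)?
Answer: -42902/29851 ≈ -1.4372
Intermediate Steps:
(-3734 - 39168)/(-110*(-94 + 39) + M) = (-3734 - 39168)/(-110*(-94 + 39) + 23801) = -42902/(-110*(-55) + 23801) = -42902/(6050 + 23801) = -42902/29851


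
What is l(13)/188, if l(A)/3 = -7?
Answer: -21/188 ≈ -0.11170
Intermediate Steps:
l(A) = -21 (l(A) = 3*(-7) = -21)
l(13)/188 = -21/188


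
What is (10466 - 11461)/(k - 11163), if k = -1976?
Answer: 995/13139 ≈ 0.075729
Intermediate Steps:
(10466 - 11461)/(k - 11163) = (10466 - 11461)/(-1976 - 11163) = -995/(-13139) = -995*(-1/13139) = 995/13139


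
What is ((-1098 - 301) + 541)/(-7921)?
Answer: 858/7921 ≈ 0.10832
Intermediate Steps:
((-1098 - 301) + 541)/(-7921) = (-1399 + 541)*(-1/7921) = -858*(-1/7921) = 858/7921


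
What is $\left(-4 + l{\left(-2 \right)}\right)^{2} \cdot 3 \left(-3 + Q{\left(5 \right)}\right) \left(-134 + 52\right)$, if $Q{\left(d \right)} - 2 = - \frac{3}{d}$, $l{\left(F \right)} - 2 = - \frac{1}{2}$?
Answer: $2460$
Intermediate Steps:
$l{\left(F \right)} = \frac{3}{2}$ ($l{\left(F \right)} = 2 - \frac{1}{2} = \frac{3}{2}$)
$Q{\left(d \right)} = 2 - \frac{3}{d}$
$\left(-4 + l{\left(-2 \right)}\right)^{2} \cdot 3 \left(-3 + Q{\left(5 \right)}\right) \left(-134 + 52\right) = \left(-4 + \frac{3}{2}\right)^{2} \cdot 3 \left(-3 + \left(2 - \frac{3}{5}\right)\right) \left(-134 + 52\right) = \left(- \frac{5}{2}\right)^{2} \cdot 3 \left(-3 + \left(2 - \frac{3}{5}\right)\right) \left(-82\right) = \frac{25}{4} \cdot 3 \left(-3 + \left(2 - \frac{3}{5}\right)\right) \left(-82\right) = \frac{75 \left(-3 + \frac{7}{5}\right)}{4} \left(-82\right) = \frac{75}{4} \left(- \frac{8}{5}\right) \left(-82\right) = \left(-30\right) \left(-82\right) = 2460$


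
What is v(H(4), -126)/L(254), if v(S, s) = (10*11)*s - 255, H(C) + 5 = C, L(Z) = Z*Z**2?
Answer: -14115/16387064 ≈ -0.00086135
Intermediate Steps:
L(Z) = Z**3
H(C) = -5 + C
v(S, s) = -255 + 110*s (v(S, s) = 110*s - 255 = -255 + 110*s)
v(H(4), -126)/L(254) = (-255 + 110*(-126))/(254**3) = (-255 - 13860)/16387064 = -14115*1/16387064 = -14115/16387064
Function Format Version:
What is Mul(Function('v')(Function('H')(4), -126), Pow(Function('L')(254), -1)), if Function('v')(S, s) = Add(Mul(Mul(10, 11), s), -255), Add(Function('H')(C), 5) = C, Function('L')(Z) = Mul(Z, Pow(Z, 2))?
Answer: Rational(-14115, 16387064) ≈ -0.00086135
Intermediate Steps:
Function('L')(Z) = Pow(Z, 3)
Function('H')(C) = Add(-5, C)
Function('v')(S, s) = Add(-255, Mul(110, s)) (Function('v')(S, s) = Add(Mul(110, s), -255) = Add(-255, Mul(110, s)))
Mul(Function('v')(Function('H')(4), -126), Pow(Function('L')(254), -1)) = Mul(Add(-255, Mul(110, -126)), Pow(Pow(254, 3), -1)) = Mul(Add(-255, -13860), Pow(16387064, -1)) = Mul(-14115, Rational(1, 16387064)) = Rational(-14115, 16387064)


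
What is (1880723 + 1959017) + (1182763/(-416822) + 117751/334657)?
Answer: 535614201444635991/139492400054 ≈ 3.8397e+6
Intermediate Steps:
(1880723 + 1959017) + (1182763/(-416822) + 117751/334657) = 3839740 + (1182763*(-1/416822) + 117751*(1/334657)) = 3839740 + (-1182763/416822 + 117751/334657) = 3839740 - 346738709969/139492400054 = 535614201444635991/139492400054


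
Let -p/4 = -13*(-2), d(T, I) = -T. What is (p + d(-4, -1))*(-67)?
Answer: 6700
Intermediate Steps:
p = -104 (p = -(-52)*(-2) = -4*26 = -104)
(p + d(-4, -1))*(-67) = (-104 - 1*(-4))*(-67) = (-104 + 4)*(-67) = -100*(-67) = 6700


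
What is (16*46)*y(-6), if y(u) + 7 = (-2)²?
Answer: -2208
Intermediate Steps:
y(u) = -3 (y(u) = -7 + (-2)² = -7 + 4 = -3)
(16*46)*y(-6) = (16*46)*(-3) = 736*(-3) = -2208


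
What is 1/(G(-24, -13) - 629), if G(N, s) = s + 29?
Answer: -1/613 ≈ -0.0016313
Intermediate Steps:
G(N, s) = 29 + s
1/(G(-24, -13) - 629) = 1/((29 - 13) - 629) = 1/(16 - 629) = 1/(-613) = -1/613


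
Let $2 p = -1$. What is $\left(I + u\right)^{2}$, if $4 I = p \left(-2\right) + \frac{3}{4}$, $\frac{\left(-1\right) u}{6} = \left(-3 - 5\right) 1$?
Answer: $\frac{600625}{256} \approx 2346.2$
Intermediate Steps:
$p = - \frac{1}{2}$ ($p = \frac{1}{2} \left(-1\right) = - \frac{1}{2} \approx -0.5$)
$u = 48$ ($u = - 6 \left(-3 - 5\right) 1 = - 6 \left(\left(-8\right) 1\right) = \left(-6\right) \left(-8\right) = 48$)
$I = \frac{7}{16}$ ($I = \frac{\left(- \frac{1}{2}\right) \left(-2\right) + \frac{3}{4}}{4} = \frac{1 + 3 \cdot \frac{1}{4}}{4} = \frac{1 + \frac{3}{4}}{4} = \frac{1}{4} \cdot \frac{7}{4} = \frac{7}{16} \approx 0.4375$)
$\left(I + u\right)^{2} = \left(\frac{7}{16} + 48\right)^{2} = \left(\frac{775}{16}\right)^{2} = \frac{600625}{256}$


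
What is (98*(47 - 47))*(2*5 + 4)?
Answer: 0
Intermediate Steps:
(98*(47 - 47))*(2*5 + 4) = (98*0)*(10 + 4) = 0*14 = 0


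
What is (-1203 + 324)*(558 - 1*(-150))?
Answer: -622332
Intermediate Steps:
(-1203 + 324)*(558 - 1*(-150)) = -879*(558 + 150) = -879*708 = -622332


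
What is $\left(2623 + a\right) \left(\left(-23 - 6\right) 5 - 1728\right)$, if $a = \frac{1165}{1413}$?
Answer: $- \frac{6944080072}{1413} \approx -4.9144 \cdot 10^{6}$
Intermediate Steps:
$a = \frac{1165}{1413}$ ($a = 1165 \cdot \frac{1}{1413} = \frac{1165}{1413} \approx 0.82449$)
$\left(2623 + a\right) \left(\left(-23 - 6\right) 5 - 1728\right) = \left(2623 + \frac{1165}{1413}\right) \left(\left(-23 - 6\right) 5 - 1728\right) = \frac{3707464 \left(\left(-29\right) 5 - 1728\right)}{1413} = \frac{3707464 \left(-145 - 1728\right)}{1413} = \frac{3707464}{1413} \left(-1873\right) = - \frac{6944080072}{1413}$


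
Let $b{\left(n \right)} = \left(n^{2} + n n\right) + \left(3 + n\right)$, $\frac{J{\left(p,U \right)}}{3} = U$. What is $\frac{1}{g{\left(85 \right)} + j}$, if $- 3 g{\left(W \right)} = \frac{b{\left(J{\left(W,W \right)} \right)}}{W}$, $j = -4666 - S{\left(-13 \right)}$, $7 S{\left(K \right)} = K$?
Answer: $- \frac{595}{3079217} \approx -0.00019323$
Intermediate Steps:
$J{\left(p,U \right)} = 3 U$
$S{\left(K \right)} = \frac{K}{7}$
$j = - \frac{32649}{7}$ ($j = -4666 - \frac{1}{7} \left(-13\right) = -4666 - - \frac{13}{7} = -4666 + \frac{13}{7} = - \frac{32649}{7} \approx -4664.1$)
$b{\left(n \right)} = 3 + n + 2 n^{2}$ ($b{\left(n \right)} = \left(n^{2} + n^{2}\right) + \left(3 + n\right) = 2 n^{2} + \left(3 + n\right) = 3 + n + 2 n^{2}$)
$g{\left(W \right)} = - \frac{3 + 3 W + 18 W^{2}}{3 W}$ ($g{\left(W \right)} = - \frac{\left(3 + 3 W + 2 \left(3 W\right)^{2}\right) \frac{1}{W}}{3} = - \frac{\left(3 + 3 W + 2 \cdot 9 W^{2}\right) \frac{1}{W}}{3} = - \frac{\left(3 + 3 W + 18 W^{2}\right) \frac{1}{W}}{3} = - \frac{\frac{1}{W} \left(3 + 3 W + 18 W^{2}\right)}{3} = - \frac{3 + 3 W + 18 W^{2}}{3 W}$)
$\frac{1}{g{\left(85 \right)} + j} = \frac{1}{\left(-1 - \frac{1}{85} - 510\right) - \frac{32649}{7}} = \frac{1}{- \frac{43436}{85} - \frac{32649}{7}} = \frac{1}{- \frac{3079217}{595}} = - \frac{595}{3079217}$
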